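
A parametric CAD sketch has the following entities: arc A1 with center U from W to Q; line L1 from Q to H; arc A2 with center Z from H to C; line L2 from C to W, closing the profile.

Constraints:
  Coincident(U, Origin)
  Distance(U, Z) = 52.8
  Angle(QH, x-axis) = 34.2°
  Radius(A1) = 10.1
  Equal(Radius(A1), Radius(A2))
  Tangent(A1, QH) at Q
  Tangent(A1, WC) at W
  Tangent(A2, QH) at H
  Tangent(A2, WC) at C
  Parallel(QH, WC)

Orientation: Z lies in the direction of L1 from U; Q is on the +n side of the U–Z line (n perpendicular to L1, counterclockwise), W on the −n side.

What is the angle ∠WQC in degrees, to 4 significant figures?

69.06°

The slot axis is L1's direction at 34.2°, so u = (cos 34.2°, sin 34.2°) = (0.8271, 0.5621) and n = (−sin 34.2°, cos 34.2°) = (-0.5621, 0.8271). U is at the origin and Z lies 52.8 along u from U, so Z = 52.8·u = (43.67, 29.68). Tangency of A1 to both parallel lines with radius 10.1 puts Q and W at U ± 10.1·n: Q = (-5.677, 8.354), W = (5.677, -8.354). Equal radii place H and C the same way about Z: H = Z + 10.1·n = (37.99, 38.03), C = Z − 10.1·n = (49.35, 21.32). Then cos ∠WQC = QW·QC / (|QW||QC|), giving 69.06°.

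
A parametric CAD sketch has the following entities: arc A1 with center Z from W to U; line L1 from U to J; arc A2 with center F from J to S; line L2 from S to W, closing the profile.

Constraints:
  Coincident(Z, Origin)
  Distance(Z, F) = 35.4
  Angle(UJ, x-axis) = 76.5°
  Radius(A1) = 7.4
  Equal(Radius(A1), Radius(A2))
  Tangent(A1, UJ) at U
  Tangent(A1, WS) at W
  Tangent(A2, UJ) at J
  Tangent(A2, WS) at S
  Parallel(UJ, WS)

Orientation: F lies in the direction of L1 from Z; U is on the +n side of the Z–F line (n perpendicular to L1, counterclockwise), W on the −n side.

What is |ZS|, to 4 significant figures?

36.17

Tangency of A1 to both parallel lines with radius 7.4 puts U and W at Z ± 7.4·n: U = (-7.196, 1.727), W = (7.196, -1.727). Equal radii place J and S the same way about F: J = F + 7.4·n = (1.068, 36.15), S = F − 7.4·n = (15.46, 32.69). Then |ZS| = |S − Z| = 36.17.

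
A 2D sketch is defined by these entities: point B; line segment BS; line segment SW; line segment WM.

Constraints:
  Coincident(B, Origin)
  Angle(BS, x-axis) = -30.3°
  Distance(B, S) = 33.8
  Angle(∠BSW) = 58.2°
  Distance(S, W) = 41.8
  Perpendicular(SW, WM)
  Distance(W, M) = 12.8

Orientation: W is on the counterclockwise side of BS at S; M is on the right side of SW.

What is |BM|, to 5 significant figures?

47.957

B is at the origin; BS runs at -30.3° with length 33.8, so S = 33.8·(cos -30.3°, sin -30.3°) = (29.183, -17.053). ∠BSW = 58.2°, so SW runs at -30.3° + (180° − 58.2°) = 91.500° from the x-axis; with |SW| = 41.8, W = S + 41.8·(cos 91.500°, sin 91.500°) = (28.089, 24.733). The perpendicularity gives WM at right angles to SW; with |WM| = 12.8 on the right of SW, M = W + 12.8·(0.99966, 0.026177) = (40.884, 25.068). Then |BM| = |M − B| = 47.957.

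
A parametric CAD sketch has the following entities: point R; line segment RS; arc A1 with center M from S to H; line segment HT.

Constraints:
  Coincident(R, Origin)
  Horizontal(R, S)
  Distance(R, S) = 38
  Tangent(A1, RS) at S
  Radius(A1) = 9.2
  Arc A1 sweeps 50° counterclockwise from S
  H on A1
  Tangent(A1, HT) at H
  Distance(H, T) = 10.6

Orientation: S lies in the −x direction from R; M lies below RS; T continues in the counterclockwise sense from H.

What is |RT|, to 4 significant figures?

53.10

On A1, S sits at bearing 90° from M; a 50° counterclockwise sweep puts H at bearing 140°, so H = M + 9.2·(cos 140°, sin 140°) = (-45.05, -3.286). The tangent condition forces MH to be normal to HT, so HT runs along (−sin 140°, cos 140°); with |HT| = 10.6, T = (-51.86, -11.41). Then |RT| = |T − R| = 53.10.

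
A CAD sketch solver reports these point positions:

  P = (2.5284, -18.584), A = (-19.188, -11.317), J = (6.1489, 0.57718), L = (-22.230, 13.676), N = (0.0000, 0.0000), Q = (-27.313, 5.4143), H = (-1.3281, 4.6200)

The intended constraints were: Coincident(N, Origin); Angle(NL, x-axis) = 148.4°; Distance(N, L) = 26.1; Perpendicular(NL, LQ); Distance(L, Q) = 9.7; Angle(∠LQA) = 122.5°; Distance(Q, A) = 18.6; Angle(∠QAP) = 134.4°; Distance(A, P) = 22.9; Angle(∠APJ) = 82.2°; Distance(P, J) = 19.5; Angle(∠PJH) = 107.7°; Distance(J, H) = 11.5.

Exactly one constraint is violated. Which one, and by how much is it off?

Distance(J, H) = 11.5 — off by 3.00.

N = (0.00, 0.00) ✓; NL at 148.4° ✓; |NL| = 26.10 ✓; ∠(NL, LQ) = 90.00° ✓; |LQ| = 9.700 ✓; ∠LQA = 122.5° ✓; |QA| = 18.60 ✓; ∠QAP = 134.4° ✓; |AP| = 22.90 ✓; ∠APJ = 82.20° ✓; |PJ| = 19.50 ✓; ∠PJH = 107.7° ✓; |JH| = 8.500 ✗.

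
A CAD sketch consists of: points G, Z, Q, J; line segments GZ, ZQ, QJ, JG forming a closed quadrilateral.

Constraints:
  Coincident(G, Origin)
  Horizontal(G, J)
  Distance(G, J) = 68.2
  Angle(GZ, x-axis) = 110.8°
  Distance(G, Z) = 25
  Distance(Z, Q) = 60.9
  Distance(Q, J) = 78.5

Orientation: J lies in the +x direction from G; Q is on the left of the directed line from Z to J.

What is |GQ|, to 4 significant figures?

75.93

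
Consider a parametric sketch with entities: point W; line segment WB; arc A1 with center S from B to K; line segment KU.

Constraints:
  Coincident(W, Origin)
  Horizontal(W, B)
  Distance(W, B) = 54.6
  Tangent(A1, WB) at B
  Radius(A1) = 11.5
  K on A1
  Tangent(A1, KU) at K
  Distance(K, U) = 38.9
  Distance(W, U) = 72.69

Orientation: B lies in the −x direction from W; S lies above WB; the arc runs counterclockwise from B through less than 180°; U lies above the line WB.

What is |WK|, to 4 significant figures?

45.45

Checks: |SK| = 11.50 ✓; ∠(SK, KU) = 90.00° ✓; |KU| = 38.90 ✓; |WU| = 72.69 ✓.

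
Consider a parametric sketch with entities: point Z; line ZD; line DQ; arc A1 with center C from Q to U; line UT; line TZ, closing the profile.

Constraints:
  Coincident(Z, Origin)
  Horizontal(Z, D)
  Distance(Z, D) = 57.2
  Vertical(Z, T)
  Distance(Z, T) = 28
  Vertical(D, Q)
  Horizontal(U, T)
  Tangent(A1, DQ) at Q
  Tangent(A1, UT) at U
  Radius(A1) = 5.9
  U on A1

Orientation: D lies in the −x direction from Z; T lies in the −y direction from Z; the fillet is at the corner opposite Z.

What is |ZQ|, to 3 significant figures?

61.3

The virtual corner opposite Z is at (-57.2, -28.0). The tangent condition forces CQ to be normal to DQ and A1 meets UT tangentially, so CU is at right angles to UT, with radius 5.9, so the center C sits 5.9 in from both sides at C = (-51.3, -22.1). That places the tangent points at Q = (-57.2, -22.1) on DQ and U = (-51.3, -28.0) on UT. Then |ZQ| = |Q − Z| = 61.3.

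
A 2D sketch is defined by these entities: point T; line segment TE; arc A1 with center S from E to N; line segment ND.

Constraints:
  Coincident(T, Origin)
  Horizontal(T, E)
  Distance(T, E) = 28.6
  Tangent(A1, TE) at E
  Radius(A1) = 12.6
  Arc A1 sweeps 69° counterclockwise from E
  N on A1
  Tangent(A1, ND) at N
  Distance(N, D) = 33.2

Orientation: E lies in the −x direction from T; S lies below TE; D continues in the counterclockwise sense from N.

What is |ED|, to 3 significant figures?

45.7

T is at the origin; TE is horizontal with |TE| = 28.6 and E on the −x side, so E = (-28.6, 0.00). A1 meets TE tangentially, so SE is at right angles to TE, so S = E + (0, -12.6) = (-28.6, -12.6). On A1, E sits at bearing 90° from S; a 69° counterclockwise sweep puts N at bearing 159°, so N = S + 12.6·(cos 159°, sin 159°) = (-40.4, -8.08). Tangency of A1 to ND means the radius SN is perpendicular to ND, so ND runs along (−sin 159°, cos 159°); with |ND| = 33.2, D = (-52.3, -39.1). Then |ED| = |D − E| = 45.7.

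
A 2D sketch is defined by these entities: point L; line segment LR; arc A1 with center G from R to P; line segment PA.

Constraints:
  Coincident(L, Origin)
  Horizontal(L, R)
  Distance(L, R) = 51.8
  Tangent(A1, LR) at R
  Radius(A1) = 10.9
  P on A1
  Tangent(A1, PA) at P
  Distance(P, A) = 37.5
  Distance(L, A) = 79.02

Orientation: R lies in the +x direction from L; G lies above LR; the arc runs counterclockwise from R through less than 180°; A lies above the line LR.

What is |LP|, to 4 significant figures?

63.66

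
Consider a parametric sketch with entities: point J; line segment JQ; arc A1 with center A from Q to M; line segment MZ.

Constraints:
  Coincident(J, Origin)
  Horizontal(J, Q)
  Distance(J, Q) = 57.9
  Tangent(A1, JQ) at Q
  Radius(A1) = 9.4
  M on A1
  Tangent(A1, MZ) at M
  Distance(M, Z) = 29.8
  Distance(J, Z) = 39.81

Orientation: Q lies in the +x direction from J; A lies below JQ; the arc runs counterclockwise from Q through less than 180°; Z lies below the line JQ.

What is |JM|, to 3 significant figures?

51.0

J is at the origin; JQ is horizontal with |JQ| = 57.9 and Q on the +x side, so Q = (57.9, 0.00). The tangent condition forces AQ to be normal to JQ, so A = Q + (0, -9.4) = (57.9, -9.40). Since AM ⟂ MZ (tangency), |AZ| = √(9.4² + 29.8²) = 31.2 regardless of where M sits on A1. So Z lies on both circle(J, 39.81) and circle(A, 31.2); the below-JQ intersection is Z = (30.9, -25.1). M is the foot of the tangent from Z: M = (50.9, -3.07).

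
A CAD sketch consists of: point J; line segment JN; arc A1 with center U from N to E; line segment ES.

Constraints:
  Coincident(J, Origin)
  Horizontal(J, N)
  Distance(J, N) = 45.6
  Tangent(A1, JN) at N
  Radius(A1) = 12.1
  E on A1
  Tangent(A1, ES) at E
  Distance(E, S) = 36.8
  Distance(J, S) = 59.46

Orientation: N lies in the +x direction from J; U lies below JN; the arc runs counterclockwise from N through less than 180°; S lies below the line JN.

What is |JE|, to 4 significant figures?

35.64

Checks: |UE| = 12.10 ✓; ∠(UE, ES) = 90.00° ✓; |ES| = 36.80 ✓; |JS| = 59.46 ✓.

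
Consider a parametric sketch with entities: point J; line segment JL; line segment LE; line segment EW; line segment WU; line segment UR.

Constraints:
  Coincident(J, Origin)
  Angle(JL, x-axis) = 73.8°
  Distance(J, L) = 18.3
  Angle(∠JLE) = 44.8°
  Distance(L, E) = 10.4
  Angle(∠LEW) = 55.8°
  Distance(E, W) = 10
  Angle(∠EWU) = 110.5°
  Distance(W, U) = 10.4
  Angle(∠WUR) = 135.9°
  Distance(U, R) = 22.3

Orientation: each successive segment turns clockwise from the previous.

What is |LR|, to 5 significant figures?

21.604

J is at the origin; JL runs at 73.8° with length 18.3, so L = (5.1055, 17.573). ∠JLE = 44.8° gives LE at -61.400° from the x-axis; with |LE| = 10.4, E = (10.084, 8.4424). ∠LEW = 55.8° gives EW at 174.40° from the x-axis; with |EW| = 10.0, W = (0.13166, 9.4182). ∠EWU = 110.5° gives WU at 104.90° from the x-axis; with |WU| = 10.4, U = (-2.5425, 19.468). ∠WUR = 135.9° gives UR at 60.800° from the x-axis; with |UR| = 22.3, R = (8.3367, 38.935). Then |LR| = |R − L| = 21.604.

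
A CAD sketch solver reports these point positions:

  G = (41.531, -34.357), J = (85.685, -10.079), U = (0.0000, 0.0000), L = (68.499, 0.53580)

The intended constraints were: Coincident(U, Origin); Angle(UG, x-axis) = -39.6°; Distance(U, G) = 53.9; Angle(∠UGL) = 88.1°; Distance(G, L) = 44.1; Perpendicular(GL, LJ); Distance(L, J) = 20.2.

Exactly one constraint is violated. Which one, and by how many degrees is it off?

Perpendicular(GL, LJ) — off by 6.00°.

U = (0.00, 0.00) ✓; UG at -39.60° ✓; |UG| = 53.90 ✓; ∠UGL = 88.10° ✓; |GL| = 44.10 ✓; ∠(GL, LJ) = 84.00° ✗; |LJ| = 20.20 ✓.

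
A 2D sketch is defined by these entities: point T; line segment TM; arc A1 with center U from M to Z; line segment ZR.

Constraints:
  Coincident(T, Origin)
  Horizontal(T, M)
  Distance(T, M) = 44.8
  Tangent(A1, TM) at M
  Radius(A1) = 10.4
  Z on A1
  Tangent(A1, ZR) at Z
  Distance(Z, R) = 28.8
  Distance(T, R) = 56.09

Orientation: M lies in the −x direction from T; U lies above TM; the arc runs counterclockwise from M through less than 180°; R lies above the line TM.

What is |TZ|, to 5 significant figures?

36.536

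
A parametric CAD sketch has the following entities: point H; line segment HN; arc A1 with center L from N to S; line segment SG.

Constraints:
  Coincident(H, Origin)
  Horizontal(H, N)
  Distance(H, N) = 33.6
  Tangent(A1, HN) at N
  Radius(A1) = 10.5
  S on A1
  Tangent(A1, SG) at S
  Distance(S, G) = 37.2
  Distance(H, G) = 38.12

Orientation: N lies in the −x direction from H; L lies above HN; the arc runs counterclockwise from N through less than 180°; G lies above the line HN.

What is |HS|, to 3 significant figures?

25.0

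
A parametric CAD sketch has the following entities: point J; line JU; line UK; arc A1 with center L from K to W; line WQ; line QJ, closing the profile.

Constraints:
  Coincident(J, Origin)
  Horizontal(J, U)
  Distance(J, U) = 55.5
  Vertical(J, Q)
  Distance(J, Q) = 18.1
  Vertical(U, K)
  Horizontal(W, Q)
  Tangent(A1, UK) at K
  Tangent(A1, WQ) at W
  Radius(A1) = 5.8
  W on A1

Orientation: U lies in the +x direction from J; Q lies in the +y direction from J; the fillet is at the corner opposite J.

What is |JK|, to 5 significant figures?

56.847

J is at the origin; JU is horizontal with |JU| = 55.5 and U on the +x side, so U = (55.500, 0.0000). JQ is vertical with |JQ| = 18.1 and Q on the +y side, so Q = (0.0000, 18.100). The virtual corner opposite J is at (55.500, 18.100). The tangent condition forces LK to be normal to UK and since A1 is tangent to WQ there, LW ⟂ WQ, with radius 5.8, so the center L sits 5.8 in from both sides at L = (49.700, 12.300). That places the tangent points at K = (55.500, 12.300) on UK and W = (49.700, 18.100) on WQ. Then |JK| = |K − J| = 56.847.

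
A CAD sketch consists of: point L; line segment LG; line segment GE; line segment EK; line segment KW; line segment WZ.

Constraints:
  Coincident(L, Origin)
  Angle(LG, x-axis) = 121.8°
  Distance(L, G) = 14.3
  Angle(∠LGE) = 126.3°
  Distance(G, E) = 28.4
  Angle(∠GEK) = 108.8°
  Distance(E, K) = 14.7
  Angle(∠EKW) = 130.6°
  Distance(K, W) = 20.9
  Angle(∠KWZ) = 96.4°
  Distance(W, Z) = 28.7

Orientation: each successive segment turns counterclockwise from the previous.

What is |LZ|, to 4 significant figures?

9.856

∠EKW = 130.6° gives KW at -63.90° from the x-axis; with |KW| = 20.9, W = (-32.47, -17.89). ∠KWZ = 96.4° gives WZ at 19.70° from the x-axis; with |WZ| = 28.7, Z = (-5.448, -8.214). Then |LZ| = |Z − L| = 9.856.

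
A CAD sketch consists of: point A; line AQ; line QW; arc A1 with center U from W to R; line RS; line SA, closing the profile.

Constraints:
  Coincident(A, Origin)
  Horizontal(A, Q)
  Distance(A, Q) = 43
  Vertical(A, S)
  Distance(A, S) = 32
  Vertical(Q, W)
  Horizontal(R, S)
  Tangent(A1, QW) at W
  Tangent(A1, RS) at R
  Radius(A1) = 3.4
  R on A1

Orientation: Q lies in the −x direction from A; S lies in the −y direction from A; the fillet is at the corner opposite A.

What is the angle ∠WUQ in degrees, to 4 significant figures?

83.22°

The virtual corner opposite A is at (-43.00, -32.00). Since A1 is tangent to QW there, UW ⟂ QW and A1 meets RS tangentially, so UR is at right angles to RS, with radius 3.4, so the center U sits 3.4 in from both sides at U = (-39.60, -28.60). That places the tangent points at W = (-43.00, -28.60) on QW and R = (-39.60, -32.00) on RS. Then cos ∠WUQ = UW·UQ / (|UW||UQ|), giving 83.22°.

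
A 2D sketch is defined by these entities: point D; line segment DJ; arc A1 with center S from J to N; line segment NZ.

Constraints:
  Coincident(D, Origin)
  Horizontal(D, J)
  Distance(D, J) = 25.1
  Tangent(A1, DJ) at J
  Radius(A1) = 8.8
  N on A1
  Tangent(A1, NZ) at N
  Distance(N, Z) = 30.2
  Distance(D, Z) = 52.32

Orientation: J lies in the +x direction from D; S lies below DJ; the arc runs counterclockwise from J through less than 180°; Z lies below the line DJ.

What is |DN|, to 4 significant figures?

22.68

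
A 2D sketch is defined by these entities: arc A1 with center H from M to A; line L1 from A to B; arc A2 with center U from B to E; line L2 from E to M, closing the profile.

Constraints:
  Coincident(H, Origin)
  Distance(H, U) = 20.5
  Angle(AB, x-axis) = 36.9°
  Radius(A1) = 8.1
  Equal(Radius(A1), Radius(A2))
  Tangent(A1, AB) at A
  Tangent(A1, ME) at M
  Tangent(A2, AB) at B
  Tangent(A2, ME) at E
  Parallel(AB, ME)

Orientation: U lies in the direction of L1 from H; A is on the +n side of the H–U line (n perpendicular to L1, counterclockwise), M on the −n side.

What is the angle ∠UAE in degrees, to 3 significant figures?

16.8°

Tangency of A1 to both parallel lines with radius 8.1 puts A and M at H ± 8.1·n: A = (-4.86, 6.48), M = (4.86, -6.48). Equal radii place B and E the same way about U: B = U + 8.1·n = (11.5, 18.8), E = U − 8.1·n = (21.3, 5.83). Then cos ∠UAE = AU·AE / (|AU||AE|), giving 16.8°.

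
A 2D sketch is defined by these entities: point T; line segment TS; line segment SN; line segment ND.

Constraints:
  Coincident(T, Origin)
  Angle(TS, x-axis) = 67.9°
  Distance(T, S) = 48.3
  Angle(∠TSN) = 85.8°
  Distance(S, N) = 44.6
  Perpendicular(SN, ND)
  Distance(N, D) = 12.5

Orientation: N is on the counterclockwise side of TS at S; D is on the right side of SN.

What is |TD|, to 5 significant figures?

73.260

T is at the origin; TS runs at 67.9° with length 48.3, so S = 48.3·(cos 67.9°, sin 67.9°) = (18.172, 44.751). ∠TSN = 85.8°, so SN runs at 67.9° + (180° − 85.8°) = 162.10° from the x-axis; with |SN| = 44.6, N = S + 44.6·(cos 162.10°, sin 162.10°) = (-24.269, 58.459). SN is perpendicular to ND; with |ND| = 12.5 on the right of SN, D = N + 12.5·(0.30736, 0.95159) = (-20.428, 70.354). Then |TD| = |D − T| = 73.260.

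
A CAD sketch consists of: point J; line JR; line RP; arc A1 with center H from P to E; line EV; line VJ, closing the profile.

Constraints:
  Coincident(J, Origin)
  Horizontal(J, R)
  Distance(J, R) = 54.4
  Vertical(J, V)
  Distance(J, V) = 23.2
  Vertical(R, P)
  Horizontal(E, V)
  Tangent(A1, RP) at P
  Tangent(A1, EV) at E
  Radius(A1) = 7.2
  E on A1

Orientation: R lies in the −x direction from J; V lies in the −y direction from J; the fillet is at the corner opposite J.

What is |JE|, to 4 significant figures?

52.59

J is at the origin; JR is horizontal with |JR| = 54.4 and R on the −x side, so R = (-54.40, 0.000). J and V share the same x with |JV| = 23.2 and V on the −y side, so V = (0.000, -23.20). The virtual corner opposite J is at (-54.40, -23.20). Tangency of A1 to RP means the radius HP is perpendicular to RP and the tangent condition forces HE to be normal to EV, with radius 7.2, so the center H sits 7.2 in from both sides at H = (-47.20, -16.00). That places the tangent points at P = (-54.40, -16.00) on RP and E = (-47.20, -23.20) on EV. Then |JE| = |E − J| = 52.59.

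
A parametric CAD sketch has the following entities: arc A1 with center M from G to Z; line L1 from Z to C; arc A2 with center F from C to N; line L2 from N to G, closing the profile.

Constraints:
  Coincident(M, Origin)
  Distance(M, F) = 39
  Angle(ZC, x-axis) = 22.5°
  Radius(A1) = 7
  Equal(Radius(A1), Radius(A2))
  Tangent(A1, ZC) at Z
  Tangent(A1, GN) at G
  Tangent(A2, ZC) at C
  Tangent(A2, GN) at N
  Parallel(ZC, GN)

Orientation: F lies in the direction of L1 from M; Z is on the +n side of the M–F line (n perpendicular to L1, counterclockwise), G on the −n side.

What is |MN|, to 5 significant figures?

39.623

The slot axis is L1's direction at 22.5°, so u = (cos 22.5°, sin 22.5°) = (0.92388, 0.38268) and n = (−sin 22.5°, cos 22.5°) = (-0.38268, 0.92388). M is at the origin and F lies 39.0 along u from M, so F = 39.0·u = (36.031, 14.925). Tangency of A1 to both parallel lines with radius 7.0 puts Z and G at M ± 7.0·n: Z = (-2.6788, 6.4672), G = (2.6788, -6.4672). Equal radii place C and N the same way about F: C = F + 7.0·n = (33.353, 21.392), N = F − 7.0·n = (38.710, 8.4575). Then |MN| = |N − M| = 39.623.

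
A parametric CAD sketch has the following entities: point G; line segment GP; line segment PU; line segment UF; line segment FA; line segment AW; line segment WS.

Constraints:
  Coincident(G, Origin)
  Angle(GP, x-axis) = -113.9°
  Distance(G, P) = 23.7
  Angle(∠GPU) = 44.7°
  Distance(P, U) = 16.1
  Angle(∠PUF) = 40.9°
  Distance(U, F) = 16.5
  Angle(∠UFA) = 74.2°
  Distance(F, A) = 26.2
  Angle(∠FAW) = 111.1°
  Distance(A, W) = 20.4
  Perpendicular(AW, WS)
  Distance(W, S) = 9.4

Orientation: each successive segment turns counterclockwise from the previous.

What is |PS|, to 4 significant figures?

25.04

∠FAW = 111.1° gives AW at -24.80° from the x-axis; with |AW| = 20.4, W = (6.662, -44.99). AW is perpendicular to WS, so WS runs at 65.20°; with |WS| = 9.4, S = (10.61, -36.45). Then |PS| = |S − P| = 25.04.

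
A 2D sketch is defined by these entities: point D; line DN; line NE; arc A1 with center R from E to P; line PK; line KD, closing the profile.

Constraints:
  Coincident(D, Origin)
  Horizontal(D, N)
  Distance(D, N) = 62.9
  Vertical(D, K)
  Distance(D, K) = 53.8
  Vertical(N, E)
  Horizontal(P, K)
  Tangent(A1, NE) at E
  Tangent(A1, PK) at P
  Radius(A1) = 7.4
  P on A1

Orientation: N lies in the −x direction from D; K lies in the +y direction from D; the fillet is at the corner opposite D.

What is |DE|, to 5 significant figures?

78.162

D is at the origin; DN is horizontal with |DN| = 62.9 and N on the −x side, so N = (-62.900, 0.0000). D and K share the same x with |DK| = 53.8 and K on the +y side, so K = (0.0000, 53.800). The virtual corner opposite D is at (-62.900, 53.800). A1 meets NE tangentially, so RE is at right angles to NE and A1 meets PK tangentially, so RP is at right angles to PK, with radius 7.4, so the center R sits 7.4 in from both sides at R = (-55.500, 46.400). That places the tangent points at E = (-62.900, 46.400) on NE and P = (-55.500, 53.800) on PK. Then |DE| = |E − D| = 78.162.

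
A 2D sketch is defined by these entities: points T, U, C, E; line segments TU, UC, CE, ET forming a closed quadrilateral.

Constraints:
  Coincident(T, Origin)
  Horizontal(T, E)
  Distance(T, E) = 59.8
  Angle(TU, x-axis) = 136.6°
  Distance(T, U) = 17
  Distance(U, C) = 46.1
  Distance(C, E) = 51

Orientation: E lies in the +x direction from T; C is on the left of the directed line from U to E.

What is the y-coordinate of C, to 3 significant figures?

37.8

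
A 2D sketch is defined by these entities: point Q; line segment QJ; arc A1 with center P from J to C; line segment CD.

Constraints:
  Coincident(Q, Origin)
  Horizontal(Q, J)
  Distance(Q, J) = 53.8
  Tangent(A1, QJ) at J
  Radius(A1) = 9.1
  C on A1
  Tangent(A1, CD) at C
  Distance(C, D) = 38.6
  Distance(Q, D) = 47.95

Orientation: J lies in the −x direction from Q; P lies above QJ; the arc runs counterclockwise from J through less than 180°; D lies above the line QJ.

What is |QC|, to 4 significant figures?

46.00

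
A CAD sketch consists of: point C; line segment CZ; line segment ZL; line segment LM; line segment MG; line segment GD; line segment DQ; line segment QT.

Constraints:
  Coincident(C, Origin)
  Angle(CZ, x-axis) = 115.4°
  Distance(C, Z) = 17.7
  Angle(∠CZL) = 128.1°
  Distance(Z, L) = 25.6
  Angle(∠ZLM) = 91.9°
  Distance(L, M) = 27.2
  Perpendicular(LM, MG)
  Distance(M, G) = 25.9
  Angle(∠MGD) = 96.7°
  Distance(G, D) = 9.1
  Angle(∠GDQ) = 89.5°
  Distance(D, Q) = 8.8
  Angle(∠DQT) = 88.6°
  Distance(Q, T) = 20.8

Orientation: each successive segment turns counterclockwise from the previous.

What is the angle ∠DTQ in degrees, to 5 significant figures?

23.140°

C is at the origin; CZ runs at 115.4° with length 17.7, so Z = (-7.5922, 15.989). ∠CZL = 128.1° gives ZL at 167.30° from the x-axis; with |ZL| = 25.6, L = (-32.566, 21.617). ∠ZLM = 91.9° gives LM at -104.60° from the x-axis; with |LM| = 27.2, M = (-39.422, -4.7046). LM ⟂ MG, so MG runs at -14.600°; with |MG| = 25.9, G = (-14.358, -11.233). ∠MGD = 96.7° gives GD at 68.700° from the x-axis; with |GD| = 9.1, D = (-11.053, -2.7548). ∠GDQ = 89.5° gives DQ at 159.20° from the x-axis; with |DQ| = 8.8, Q = (-19.279, 0.37014). ∠DQT = 88.6° gives QT at -109.40° from the x-axis; with |QT| = 20.8, T = (-26.188, -19.249). Then cos ∠DTQ = TD·TQ / (|TD||TQ|), giving 23.140°.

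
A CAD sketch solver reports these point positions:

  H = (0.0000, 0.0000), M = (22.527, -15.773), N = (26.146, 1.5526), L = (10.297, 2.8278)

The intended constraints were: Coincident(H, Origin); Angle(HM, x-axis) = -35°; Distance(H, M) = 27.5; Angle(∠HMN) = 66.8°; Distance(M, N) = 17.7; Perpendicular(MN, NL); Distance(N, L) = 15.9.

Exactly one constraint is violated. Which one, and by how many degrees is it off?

Perpendicular(MN, NL) — off by 7.20°.

H = (0.00, 0.00) ✓; HM at -35.00° ✓; |HM| = 27.50 ✓; ∠HMN = 66.80° ✓; |MN| = 17.70 ✓; ∠(MN, NL) = 97.20° ✗; |NL| = 15.90 ✓.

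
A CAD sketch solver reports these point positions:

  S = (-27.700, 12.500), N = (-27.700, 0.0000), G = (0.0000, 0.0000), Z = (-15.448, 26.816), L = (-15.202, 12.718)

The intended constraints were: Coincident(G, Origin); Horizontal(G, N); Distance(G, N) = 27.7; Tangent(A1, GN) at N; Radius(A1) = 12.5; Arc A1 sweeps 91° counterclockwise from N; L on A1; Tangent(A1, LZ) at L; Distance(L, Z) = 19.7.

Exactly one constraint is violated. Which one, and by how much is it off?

Distance(L, Z) = 19.7 — off by 5.60.

G = (0.00, 0.00) ✓; G.y = 0.00, N.y = 0.00 ✓; |GN| = 27.70 ✓; ∠(SN, NG) = 90.00° ✓; |SN| = 12.50 ✓; bearing(S→L) − bearing(S→N) = 91.00° ✓; |SL| = 12.50 ✓; ∠(SL, LZ) = 90.00° ✓; |LZ| = 14.10 ✗.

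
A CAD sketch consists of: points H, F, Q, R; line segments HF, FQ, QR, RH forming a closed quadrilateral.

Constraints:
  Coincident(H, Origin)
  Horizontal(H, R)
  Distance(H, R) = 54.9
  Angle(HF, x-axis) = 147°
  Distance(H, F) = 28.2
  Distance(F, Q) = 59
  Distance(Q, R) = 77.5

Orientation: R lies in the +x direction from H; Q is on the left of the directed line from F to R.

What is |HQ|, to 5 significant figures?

64.352

H is at the origin; HR is horizontal with |HR| = 54.9 and R in +x, so R = (54.9, 0). HF runs at 147.0° with |HF| = 28.2, so F = (-23.651, 15.359). Q is determined by |FQ| = 59.0 and |QR| = 77.5 together: it lies at the intersection of circle(F, 59.0) and circle(R, 77.5). With |FR| = 80.038, the foot of the radical line on FR is 24.244 from F and the perpendicular offset is √(59.0² − 24.244²) = 53.789. Taking the left-of-FR solution: Q = (10.464, 63.496).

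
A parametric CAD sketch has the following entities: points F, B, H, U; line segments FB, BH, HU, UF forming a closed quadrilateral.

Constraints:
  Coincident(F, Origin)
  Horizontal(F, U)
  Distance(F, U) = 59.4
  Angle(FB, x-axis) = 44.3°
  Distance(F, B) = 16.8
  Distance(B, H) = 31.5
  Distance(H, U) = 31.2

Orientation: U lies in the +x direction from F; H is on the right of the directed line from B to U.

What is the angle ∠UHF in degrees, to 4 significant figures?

131.7°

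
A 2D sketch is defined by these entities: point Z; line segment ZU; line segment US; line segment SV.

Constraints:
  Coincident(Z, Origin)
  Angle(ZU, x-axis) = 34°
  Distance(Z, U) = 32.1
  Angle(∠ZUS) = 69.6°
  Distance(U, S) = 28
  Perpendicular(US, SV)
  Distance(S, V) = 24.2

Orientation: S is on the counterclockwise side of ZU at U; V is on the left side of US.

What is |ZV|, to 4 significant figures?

17.81

Z is at the origin; ZU runs at 34.0° with length 32.1, so U = 32.1·(cos 34.0°, sin 34.0°) = (26.61, 17.95). ∠ZUS = 69.6°, so US runs at 34.0° + (180° − 69.6°) = 144.4° from the x-axis; with |US| = 28.0, S = U + 28.0·(cos 144.4°, sin 144.4°) = (3.845, 34.25). US is perpendicular to SV; with |SV| = 24.2 on the left of US, V = S + 24.2·(-0.5821, -0.8131) = (-10.24, 14.57). Then |ZV| = |V − Z| = 17.81.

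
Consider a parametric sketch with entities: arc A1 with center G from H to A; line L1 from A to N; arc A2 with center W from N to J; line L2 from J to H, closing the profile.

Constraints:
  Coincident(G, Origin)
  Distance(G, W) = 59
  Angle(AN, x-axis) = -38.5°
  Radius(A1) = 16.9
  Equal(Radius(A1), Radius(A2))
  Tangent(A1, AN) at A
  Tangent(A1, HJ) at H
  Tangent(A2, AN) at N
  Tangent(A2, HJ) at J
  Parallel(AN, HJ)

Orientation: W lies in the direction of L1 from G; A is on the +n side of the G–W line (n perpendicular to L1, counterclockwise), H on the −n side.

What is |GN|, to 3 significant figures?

61.4

Tangency of A1 to both parallel lines with radius 16.9 puts A and H at G ± 16.9·n: A = (10.5, 13.2), H = (-10.5, -13.2). Equal radii place N and J the same way about W: N = W + 16.9·n = (56.7, -23.5), J = W − 16.9·n = (35.7, -50.0). Then |GN| = |N − G| = 61.4.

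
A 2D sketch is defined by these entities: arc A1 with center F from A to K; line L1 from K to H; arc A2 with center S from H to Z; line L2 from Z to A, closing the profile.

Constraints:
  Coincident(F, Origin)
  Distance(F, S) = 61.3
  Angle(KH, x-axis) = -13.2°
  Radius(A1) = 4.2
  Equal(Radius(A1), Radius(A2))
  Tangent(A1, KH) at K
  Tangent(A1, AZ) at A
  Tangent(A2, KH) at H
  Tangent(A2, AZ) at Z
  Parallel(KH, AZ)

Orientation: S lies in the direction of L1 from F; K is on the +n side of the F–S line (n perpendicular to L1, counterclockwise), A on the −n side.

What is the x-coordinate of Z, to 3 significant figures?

58.7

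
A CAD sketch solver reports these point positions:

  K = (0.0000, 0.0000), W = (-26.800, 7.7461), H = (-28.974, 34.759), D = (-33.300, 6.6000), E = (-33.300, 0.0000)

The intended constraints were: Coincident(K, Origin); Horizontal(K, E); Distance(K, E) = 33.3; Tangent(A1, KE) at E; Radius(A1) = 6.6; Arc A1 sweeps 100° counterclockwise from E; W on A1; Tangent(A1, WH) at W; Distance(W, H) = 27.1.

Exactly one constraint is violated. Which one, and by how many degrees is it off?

Tangent(A1, WH) at W — off by 5.40°.

K = (0.00, 0.00) ✓; K.y = 0.00, E.y = 0.00 ✓; |KE| = 33.30 ✓; ∠(DE, EK) = 90.00° ✓; |DE| = 6.600 ✓; bearing(D→W) − bearing(D→E) = 100.0° ✓; |DW| = 6.600 ✓; ∠(DW, WH) = 95.40° ✗; |WH| = 27.10 ✓.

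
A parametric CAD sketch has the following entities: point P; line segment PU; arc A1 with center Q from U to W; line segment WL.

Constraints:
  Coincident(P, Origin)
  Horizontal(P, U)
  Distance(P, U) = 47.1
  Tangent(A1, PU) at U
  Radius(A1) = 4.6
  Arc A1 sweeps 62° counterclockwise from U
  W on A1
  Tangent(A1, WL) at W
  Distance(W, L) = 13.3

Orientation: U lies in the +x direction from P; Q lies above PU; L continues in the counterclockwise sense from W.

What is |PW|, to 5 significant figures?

51.220

P is at the origin; PU is horizontal with |PU| = 47.1 and U on the +x side, so U = (47.100, 0.0000). Since A1 is tangent to PU there, QU ⟂ PU, so Q = U + (0, 4.6) = (47.100, 4.6000). On A1, U sits at bearing -90° from Q; a 62° counterclockwise sweep puts W at bearing -28°, so W = Q + 4.6·(cos -28°, sin -28°) = (51.162, 2.4404). Then |PW| = |W − P| = 51.220.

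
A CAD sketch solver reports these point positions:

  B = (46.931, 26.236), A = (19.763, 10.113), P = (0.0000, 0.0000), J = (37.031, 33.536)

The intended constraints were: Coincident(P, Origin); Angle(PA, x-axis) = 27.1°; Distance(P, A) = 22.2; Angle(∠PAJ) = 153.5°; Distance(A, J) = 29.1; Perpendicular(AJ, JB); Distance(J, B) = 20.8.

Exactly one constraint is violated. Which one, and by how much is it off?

Distance(J, B) = 20.8 — off by 8.50.

P = (0.00, 0.00) ✓; PA at 27.10° ✓; |PA| = 22.20 ✓; ∠PAJ = 153.5° ✓; |AJ| = 29.10 ✓; ∠(AJ, JB) = 90.01° ✓; |JB| = 12.30 ✗.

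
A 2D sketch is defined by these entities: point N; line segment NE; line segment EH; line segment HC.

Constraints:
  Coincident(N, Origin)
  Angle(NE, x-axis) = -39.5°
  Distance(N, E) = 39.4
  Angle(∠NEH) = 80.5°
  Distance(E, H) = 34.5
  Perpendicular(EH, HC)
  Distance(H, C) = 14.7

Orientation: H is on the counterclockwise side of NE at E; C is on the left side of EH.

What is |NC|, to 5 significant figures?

36.980

∠NEH = 80.5°, so EH runs at -39.5° + (180° − 80.5°) = 60.000° from the x-axis; with |EH| = 34.5, H = E + 34.5·(cos 60.000°, sin 60.000°) = (47.652, 4.8164). EH is perpendicular to HC; with |HC| = 14.7 on the left of EH, C = H + 14.7·(-0.86603, 0.50000) = (34.921, 12.166). Then |NC| = |C − N| = 36.980.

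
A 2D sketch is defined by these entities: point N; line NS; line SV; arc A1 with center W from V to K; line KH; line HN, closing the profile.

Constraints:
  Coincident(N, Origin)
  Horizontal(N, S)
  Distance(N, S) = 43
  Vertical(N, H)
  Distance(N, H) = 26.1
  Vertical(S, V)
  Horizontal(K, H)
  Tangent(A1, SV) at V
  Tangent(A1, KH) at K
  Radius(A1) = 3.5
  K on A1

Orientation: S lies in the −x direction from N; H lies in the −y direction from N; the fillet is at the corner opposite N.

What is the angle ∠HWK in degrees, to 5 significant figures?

84.936°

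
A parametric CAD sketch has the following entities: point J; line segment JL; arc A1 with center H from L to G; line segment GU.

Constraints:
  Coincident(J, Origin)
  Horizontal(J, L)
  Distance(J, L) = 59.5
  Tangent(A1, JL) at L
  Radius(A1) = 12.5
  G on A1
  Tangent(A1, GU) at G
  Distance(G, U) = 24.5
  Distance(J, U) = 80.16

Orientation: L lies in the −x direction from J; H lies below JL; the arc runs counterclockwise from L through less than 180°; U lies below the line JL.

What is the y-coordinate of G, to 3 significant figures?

-13.1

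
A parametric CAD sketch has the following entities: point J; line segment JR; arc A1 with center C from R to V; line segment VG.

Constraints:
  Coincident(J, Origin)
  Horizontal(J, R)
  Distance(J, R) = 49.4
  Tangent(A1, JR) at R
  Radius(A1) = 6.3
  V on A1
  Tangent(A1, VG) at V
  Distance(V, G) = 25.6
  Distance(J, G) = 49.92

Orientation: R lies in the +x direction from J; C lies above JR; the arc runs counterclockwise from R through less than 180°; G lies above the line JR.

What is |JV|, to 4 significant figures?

55.40

J is at the origin; JR is horizontal with |JR| = 49.4 and R on the +x side, so R = (49.40, 0.000). The tangent condition forces CR to be normal to JR, so C = R + (0, 6.3) = (49.40, 6.300). Since CV ⟂ VG (tangency), |CG| = √(6.3² + 25.6²) = 26.36 regardless of where V sits on A1. So G lies on both circle(J, 49.92) and circle(C, 26.36); the above-JR intersection is G = (39.38, 30.68). V is the foot of the tangent from G: V = (54.49, 10.02).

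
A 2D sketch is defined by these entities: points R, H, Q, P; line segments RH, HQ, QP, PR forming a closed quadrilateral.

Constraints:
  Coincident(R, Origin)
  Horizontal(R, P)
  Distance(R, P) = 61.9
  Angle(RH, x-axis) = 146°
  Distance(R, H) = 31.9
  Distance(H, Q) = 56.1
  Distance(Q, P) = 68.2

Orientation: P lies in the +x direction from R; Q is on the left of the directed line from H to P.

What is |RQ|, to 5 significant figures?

55.144

R is at the origin; R and P share the same y with |RP| = 61.9 and P in +x, so P = (61.9, 0). RH runs at 146.0° with |RH| = 31.9, so H = (-26.446, 17.838). Q is determined by |HQ| = 56.1 and |QP| = 68.2 together: it lies at the intersection of circle(H, 56.1) and circle(P, 68.2). With |HP| = 90.129, the foot of the radical line on HP is 36.721 from H and the perpendicular offset is √(56.1² − 36.721²) = 42.412. Taking the left-of-HP solution: Q = (17.942, 52.144).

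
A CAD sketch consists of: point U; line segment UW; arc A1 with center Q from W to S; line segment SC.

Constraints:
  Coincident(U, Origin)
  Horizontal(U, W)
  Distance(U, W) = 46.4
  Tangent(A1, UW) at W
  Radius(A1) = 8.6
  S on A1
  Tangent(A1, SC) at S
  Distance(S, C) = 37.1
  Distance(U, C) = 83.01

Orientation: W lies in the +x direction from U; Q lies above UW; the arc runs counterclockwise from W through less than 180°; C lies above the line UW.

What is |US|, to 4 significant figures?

53.09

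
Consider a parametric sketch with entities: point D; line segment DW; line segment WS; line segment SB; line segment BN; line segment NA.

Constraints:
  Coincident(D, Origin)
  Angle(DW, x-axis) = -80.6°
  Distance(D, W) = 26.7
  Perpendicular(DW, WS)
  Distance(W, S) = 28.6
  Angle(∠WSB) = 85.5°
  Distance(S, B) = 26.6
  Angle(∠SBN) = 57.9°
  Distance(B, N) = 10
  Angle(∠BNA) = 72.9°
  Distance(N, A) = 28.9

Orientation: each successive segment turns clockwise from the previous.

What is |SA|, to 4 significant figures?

13.62

D is at the origin; DW runs at -80.6° with length 26.7, so W = (4.361, -26.34). DW ⟂ WS, so WS runs at -170.6°; with |WS| = 28.6, S = (-23.86, -31.01). ∠WSB = 85.5° gives SB at 94.90° from the x-axis; with |SB| = 26.6, B = (-26.13, -4.510). ∠SBN = 57.9° gives BN at -27.20° from the x-axis; with |BN| = 10.0, N = (-17.23, -9.081). ∠BNA = 72.9° gives NA at -134.3° from the x-axis; with |NA| = 28.9, A = (-37.42, -29.76). Then |SA| = |A − S| = 13.62.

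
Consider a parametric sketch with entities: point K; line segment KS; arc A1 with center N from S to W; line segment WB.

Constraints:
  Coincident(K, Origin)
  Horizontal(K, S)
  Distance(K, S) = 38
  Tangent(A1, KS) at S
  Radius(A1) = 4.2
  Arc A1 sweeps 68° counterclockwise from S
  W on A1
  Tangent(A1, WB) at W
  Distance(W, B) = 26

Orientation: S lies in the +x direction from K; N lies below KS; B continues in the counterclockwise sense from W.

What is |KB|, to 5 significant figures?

36.172

K is at the origin; K and S share the same y with |KS| = 38.0 and S on the +x side, so S = (38.000, 0.0000). Tangency of A1 to KS means the radius NS is perpendicular to KS, so N = S + (0, -4.2) = (38.000, -4.2000). On A1, S sits at bearing 90° from N; a 68° counterclockwise sweep puts W at bearing 158°, so W = N + 4.2·(cos 158°, sin 158°) = (34.106, -2.6267). The tangent condition forces NW to be normal to WB, so WB runs along (−sin 158°, cos 158°); with |WB| = 26.0, B = (24.366, -26.733). Then |KB| = |B − K| = 36.172.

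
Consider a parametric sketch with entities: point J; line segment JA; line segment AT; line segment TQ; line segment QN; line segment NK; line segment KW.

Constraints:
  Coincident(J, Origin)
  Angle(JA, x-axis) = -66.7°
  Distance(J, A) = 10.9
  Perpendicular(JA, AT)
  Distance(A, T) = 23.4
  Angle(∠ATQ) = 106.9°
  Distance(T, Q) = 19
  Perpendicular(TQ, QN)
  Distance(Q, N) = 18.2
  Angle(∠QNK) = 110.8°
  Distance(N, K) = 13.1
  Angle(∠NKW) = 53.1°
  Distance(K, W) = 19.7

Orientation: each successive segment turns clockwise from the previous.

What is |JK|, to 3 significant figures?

4.14

J is at the origin; JA runs at -66.7° with length 10.9, so A = (4.31, -10.0). JA ⟂ AT, so AT runs at -157°; with |AT| = 23.4, T = (-17.2, -19.3). ∠ATQ = 106.9° gives TQ at 130° from the x-axis; with |TQ| = 19.0, Q = (-29.4, -4.75). TQ ⟂ QN, so QN runs at 40.2°; with |QN| = 18.2, N = (-15.5, 6.99). ∠QNK = 110.8° gives NK at -29.0° from the x-axis; with |NK| = 13.1, K = (-4.09, 0.642). Then |JK| = |K − J| = 4.14.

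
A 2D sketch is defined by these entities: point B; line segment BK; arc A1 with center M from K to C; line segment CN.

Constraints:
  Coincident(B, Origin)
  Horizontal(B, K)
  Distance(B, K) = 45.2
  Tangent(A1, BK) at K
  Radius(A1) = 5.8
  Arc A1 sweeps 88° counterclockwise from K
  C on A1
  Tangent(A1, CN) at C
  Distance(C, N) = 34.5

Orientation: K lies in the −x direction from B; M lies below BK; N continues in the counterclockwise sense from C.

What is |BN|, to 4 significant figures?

65.81

On A1, K sits at bearing 90° from M; an 88° counterclockwise sweep puts C at bearing 178°, so C = M + 5.8·(cos 178°, sin 178°) = (-51.00, -5.598). Tangency of A1 to CN means the radius MC is perpendicular to CN, so CN runs along (−sin 178°, cos 178°); with |CN| = 34.5, N = (-52.20, -40.08). Then |BN| = |N − B| = 65.81.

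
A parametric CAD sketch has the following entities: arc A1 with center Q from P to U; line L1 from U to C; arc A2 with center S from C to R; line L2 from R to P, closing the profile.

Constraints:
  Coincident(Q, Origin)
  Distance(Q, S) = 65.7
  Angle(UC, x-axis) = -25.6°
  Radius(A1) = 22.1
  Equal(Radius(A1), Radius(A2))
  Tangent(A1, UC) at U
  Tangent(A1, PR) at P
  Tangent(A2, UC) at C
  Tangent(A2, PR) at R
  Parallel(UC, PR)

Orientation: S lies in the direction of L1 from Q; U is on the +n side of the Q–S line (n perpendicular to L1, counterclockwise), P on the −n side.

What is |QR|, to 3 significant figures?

69.3

The slot axis is L1's direction at -25.6°, so u = (cos -25.6°, sin -25.6°) = (0.902, -0.432) and n = (−sin -25.6°, cos -25.6°) = (0.432, 0.902). Q is at the origin and S lies 65.7 along u from Q, so S = 65.7·u = (59.3, -28.4). Tangency of A1 to both parallel lines with radius 22.1 puts U and P at Q ± 22.1·n: U = (9.55, 19.9), P = (-9.55, -19.9). Equal radii place C and R the same way about S: C = S + 22.1·n = (68.8, -8.46), R = S − 22.1·n = (49.7, -48.3). Then |QR| = |R − Q| = 69.3.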